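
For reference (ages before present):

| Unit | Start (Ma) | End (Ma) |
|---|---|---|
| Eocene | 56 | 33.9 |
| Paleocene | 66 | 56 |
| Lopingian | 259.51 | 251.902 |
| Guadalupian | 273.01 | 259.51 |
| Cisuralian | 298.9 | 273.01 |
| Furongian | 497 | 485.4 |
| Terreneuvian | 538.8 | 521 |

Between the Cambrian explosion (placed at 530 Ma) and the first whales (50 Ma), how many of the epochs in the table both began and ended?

5

The older date is 530 Ma and the younger is 50 Ma.
Epochs with start < 530 and end > 50 Ma: Furongian (497–485.4), Cisuralian (298.9–273.01), Guadalupian (273.01–259.51), Lopingian (259.51–251.902), Paleocene (66–56).
That is 5 complete epochs.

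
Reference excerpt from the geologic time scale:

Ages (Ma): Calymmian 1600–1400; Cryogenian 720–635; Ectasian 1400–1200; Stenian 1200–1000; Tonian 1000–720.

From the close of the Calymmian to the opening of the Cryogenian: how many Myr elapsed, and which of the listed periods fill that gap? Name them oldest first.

The Calymmian closes at 1400 Ma and the Cryogenian opens at 720 Ma, so the interval is 1400 − 720 = 680 Myr.
A period fits inside if it starts at or after 1400 Ma and ends at or before 720 Ma; oldest first that gives Ectasian, Stenian, Tonian.

680 million years; Ectasian, Stenian, Tonian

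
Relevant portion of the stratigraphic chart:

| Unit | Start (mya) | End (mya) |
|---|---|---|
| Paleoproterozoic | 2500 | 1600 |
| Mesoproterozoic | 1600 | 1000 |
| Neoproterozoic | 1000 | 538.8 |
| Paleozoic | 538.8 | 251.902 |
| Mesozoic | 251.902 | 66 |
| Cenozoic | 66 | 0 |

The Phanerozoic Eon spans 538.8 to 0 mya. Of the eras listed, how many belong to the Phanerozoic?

Eras inside 538.8–0 Ma: Paleozoic, Mesozoic, Cenozoic — 3 in total.

3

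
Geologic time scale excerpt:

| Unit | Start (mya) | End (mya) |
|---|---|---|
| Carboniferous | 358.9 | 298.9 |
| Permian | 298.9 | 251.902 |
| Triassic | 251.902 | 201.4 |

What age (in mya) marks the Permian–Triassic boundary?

251.902 mya

The Permian ends and the Triassic begins at 251.902 mya.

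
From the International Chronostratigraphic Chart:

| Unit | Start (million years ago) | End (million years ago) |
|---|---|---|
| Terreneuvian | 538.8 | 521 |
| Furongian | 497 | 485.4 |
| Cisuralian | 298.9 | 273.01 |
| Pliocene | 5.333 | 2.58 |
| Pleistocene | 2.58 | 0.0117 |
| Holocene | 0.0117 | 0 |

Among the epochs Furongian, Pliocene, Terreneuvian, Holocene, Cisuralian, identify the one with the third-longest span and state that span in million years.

Furongian, 11.6 million years

Durations: Furongian 11.6; Pliocene 2.753; Terreneuvian 17.8; Holocene 0.0117; Cisuralian 25.89 Myr.
Sorted longest-first: Cisuralian (25.89), Terreneuvian (17.8), Furongian (11.6), Pliocene (2.753), Holocene (0.0117).
The third longest is Furongian at 11.6 Myr.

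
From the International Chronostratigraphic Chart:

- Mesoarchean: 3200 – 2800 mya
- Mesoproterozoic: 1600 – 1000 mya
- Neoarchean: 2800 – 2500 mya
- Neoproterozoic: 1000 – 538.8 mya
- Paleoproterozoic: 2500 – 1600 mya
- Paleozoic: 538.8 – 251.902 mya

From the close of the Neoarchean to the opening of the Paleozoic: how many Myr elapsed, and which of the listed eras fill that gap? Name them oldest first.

1961.2 million years; Paleoproterozoic, Mesoproterozoic, Neoproterozoic

The Neoarchean closes at 2500 Ma and the Paleozoic opens at 538.8 Ma, so the interval is 2500 − 538.8 = 1961.2 Myr.
An era fits inside if it starts at or after 2500 Ma and ends at or before 538.8 Ma; oldest first that gives Paleoproterozoic, Mesoproterozoic, Neoproterozoic.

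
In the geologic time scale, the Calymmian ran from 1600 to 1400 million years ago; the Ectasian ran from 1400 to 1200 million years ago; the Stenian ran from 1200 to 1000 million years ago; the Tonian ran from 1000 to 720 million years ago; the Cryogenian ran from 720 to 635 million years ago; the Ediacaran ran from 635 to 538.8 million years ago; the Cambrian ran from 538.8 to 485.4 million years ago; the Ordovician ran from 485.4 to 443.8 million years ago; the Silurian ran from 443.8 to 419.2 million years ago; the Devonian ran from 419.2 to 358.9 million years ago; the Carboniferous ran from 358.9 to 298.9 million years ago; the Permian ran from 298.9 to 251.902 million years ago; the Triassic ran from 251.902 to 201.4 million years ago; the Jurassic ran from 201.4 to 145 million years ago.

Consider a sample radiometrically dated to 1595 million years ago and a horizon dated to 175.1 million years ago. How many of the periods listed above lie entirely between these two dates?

12

1595 Ma sits inside the Calymmian (1600–1400) and 175.1 Ma inside the Jurassic (201.4–145); neither of those is wholly between the two dates.
The listed periods lying completely between them are Ectasian, Stenian, Tonian, Cryogenian, Ediacaran, Cambrian, Ordovician, Silurian, Devonian, Carboniferous, Permian, Triassic — 12 in all.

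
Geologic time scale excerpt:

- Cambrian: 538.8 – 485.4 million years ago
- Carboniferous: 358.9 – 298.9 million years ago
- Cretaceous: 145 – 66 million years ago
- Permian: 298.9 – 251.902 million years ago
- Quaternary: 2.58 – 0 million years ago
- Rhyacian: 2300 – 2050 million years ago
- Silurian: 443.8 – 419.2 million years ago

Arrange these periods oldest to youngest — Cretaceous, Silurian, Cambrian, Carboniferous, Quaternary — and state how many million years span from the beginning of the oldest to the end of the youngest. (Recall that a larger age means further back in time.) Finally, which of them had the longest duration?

Start ages (Ma): Cambrian 538.8, Silurian 443.8, Carboniferous 358.9, Cretaceous 145, Quaternary 2.58.
Ordered oldest to youngest: Cambrian, Silurian, Carboniferous, Cretaceous, Quaternary.
Span = 538.8 − 0 = 538.8 Myr.
Durations: Quaternary 2.58, Cretaceous 79, Cambrian 53.4, Silurian 24.6, Carboniferous 60 → longest is Cretaceous (79 Myr).

Cambrian, Silurian, Carboniferous, Cretaceous, Quaternary; total span 538.8 Myr; longest is Cretaceous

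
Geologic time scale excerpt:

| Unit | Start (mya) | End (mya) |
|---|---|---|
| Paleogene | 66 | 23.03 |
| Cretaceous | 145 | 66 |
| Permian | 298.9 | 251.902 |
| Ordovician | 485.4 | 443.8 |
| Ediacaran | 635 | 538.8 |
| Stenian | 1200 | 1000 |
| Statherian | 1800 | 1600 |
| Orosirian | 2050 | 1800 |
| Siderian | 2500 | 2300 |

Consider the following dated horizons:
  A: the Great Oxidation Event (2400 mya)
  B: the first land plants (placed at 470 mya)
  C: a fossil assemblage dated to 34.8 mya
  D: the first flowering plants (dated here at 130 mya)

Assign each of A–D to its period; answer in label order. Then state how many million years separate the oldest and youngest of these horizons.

A — Siderian; B — Ordovician; C — Paleogene; D — Cretaceous; span 2365.2 million years

A: 2400 Ma lies in 2500–2300 Ma, so Siderian.
B: 470 Ma lies in 485.4–443.8 Ma, so Ordovician.
C: 34.8 Ma lies in 66–23.03 Ma, so Paleogene.
D: 130 Ma lies in 145–66 Ma, so Cretaceous.
Oldest = 2400 Ma, youngest = 34.8 Ma → span 2365.2 Myr.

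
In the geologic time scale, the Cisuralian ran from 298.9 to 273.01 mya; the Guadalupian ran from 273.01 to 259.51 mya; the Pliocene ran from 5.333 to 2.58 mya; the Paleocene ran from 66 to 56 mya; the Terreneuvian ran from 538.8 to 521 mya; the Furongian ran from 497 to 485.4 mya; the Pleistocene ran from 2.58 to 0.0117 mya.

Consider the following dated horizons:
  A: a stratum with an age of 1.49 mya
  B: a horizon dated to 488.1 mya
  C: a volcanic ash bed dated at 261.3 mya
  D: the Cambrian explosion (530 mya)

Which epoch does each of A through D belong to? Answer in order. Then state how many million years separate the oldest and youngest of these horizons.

A — Pleistocene; B — Furongian; C — Guadalupian; D — Terreneuvian; span 528.51 million years

Match each age against the start–end ranges in the excerpt: A = 1.49 Ma → Pleistocene (2.58–0.0117); B = 488.1 Ma → Furongian (497–485.4); C = 261.3 Ma → Guadalupian (273.01–259.51); D = 530 Ma → Terreneuvian (538.8–521).
The largest age is 530 Ma and the smallest is 1.49 Ma; their difference is 528.51 Myr.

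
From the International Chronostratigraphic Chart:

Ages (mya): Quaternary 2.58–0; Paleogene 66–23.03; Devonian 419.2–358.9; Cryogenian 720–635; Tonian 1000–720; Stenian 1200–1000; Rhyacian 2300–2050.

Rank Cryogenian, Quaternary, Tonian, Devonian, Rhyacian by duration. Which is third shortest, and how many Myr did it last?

Start − end for each: Cryogenian 720 − 635 = 85; Quaternary 2.58 − 0 = 2.58; Tonian 1000 − 720 = 280; Devonian 419.2 − 358.9 = 60.3; Rhyacian 2300 − 2050 = 250.
Ranking these from shortest: Quaternary < Devonian < Cryogenian < Rhyacian < Tonian.
Position 3 in that ranking is Cryogenian, which lasted 85 Myr.

Cryogenian, 85 million years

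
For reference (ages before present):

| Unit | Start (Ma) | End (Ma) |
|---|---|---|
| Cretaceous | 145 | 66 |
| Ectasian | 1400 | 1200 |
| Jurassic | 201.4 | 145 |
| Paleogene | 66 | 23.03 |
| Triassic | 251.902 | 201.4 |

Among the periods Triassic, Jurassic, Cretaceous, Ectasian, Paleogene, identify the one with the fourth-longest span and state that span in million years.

Start − end for each: Triassic 251.902 − 201.4 = 50.502; Jurassic 201.4 − 145 = 56.4; Cretaceous 145 − 66 = 79; Ectasian 1400 − 1200 = 200; Paleogene 66 − 23.03 = 42.97.
Ranking these from longest: Ectasian > Cretaceous > Jurassic > Triassic > Paleogene.
Position 4 in that ranking is Triassic, which lasted 50.502 Myr.

Triassic, 50.502 million years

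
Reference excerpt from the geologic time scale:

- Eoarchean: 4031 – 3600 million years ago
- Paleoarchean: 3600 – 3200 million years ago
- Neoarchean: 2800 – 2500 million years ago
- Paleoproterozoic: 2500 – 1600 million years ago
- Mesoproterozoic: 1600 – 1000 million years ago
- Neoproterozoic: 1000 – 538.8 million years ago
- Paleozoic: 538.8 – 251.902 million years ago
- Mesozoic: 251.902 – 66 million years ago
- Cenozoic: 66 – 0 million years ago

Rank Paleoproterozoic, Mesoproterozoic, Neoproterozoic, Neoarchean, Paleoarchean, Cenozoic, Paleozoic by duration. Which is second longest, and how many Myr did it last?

Mesoproterozoic, 600 million years

Start − end for each: Paleoproterozoic 2500 − 1600 = 900; Mesoproterozoic 1600 − 1000 = 600; Neoproterozoic 1000 − 538.8 = 461.2; Neoarchean 2800 − 2500 = 300; Paleoarchean 3600 − 3200 = 400; Cenozoic 66 − 0 = 66; Paleozoic 538.8 − 251.902 = 286.898.
Ranking these from longest: Paleoproterozoic > Mesoproterozoic > Neoproterozoic > Paleoarchean > Neoarchean > Paleozoic > Cenozoic.
Position 2 in that ranking is Mesoproterozoic, which lasted 600 Myr.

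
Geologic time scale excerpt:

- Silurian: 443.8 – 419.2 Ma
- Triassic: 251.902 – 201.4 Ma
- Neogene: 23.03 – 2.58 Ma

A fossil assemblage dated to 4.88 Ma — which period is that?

4.88 Ma lies between 23.03 and 2.58 Ma, so it falls in the Neogene.

Neogene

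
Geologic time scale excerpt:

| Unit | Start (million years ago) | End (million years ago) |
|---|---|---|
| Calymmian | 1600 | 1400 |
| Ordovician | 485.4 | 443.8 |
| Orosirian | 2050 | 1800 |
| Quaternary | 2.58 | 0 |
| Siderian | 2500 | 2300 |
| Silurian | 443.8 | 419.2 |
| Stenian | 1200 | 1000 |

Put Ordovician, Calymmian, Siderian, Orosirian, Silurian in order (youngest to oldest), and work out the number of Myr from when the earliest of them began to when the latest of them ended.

Silurian, Ordovician, Calymmian, Orosirian, Siderian; total span 2080.8 Myr

From the excerpt: Ordovician 485.4–443.8; Calymmian 1600–1400; Siderian 2500–2300; Orosirian 2050–1800; Silurian 443.8–419.2 (Ma).
Larger Ma is earlier, so the oldest is Siderian and the youngest is Silurian; youngest to oldest: Silurian, Ordovician, Calymmian, Orosirian, Siderian.
Oldest start 2500 minus youngest end 419.2 gives 2080.8 Myr overall.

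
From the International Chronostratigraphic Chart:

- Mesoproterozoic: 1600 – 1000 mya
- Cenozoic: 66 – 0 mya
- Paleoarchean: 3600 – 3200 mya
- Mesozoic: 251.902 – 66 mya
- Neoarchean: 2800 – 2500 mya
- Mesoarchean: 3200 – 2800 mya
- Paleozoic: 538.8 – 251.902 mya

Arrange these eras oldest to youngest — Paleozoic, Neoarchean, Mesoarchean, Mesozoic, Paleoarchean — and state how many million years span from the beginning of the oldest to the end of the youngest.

Start ages (Ma): Paleoarchean 3600, Mesoarchean 3200, Neoarchean 2800, Paleozoic 538.8, Mesozoic 251.902.
Ordered oldest to youngest: Paleoarchean, Mesoarchean, Neoarchean, Paleozoic, Mesozoic.
Span = 3600 − 66 = 3534 Myr.

Paleoarchean → Mesoarchean → Neoarchean → Paleozoic → Mesozoic; total span 3534 Myr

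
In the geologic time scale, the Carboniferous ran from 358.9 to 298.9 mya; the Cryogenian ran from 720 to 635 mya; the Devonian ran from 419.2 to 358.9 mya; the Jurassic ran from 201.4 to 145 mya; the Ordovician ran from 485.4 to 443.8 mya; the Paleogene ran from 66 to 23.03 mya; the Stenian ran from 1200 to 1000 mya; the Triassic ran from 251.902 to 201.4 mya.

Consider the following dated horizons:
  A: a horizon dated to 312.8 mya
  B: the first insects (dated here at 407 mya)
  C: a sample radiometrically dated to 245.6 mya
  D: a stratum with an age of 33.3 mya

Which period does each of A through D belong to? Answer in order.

A — Carboniferous; B — Devonian; C — Triassic; D — Paleogene

Match each age against the start–end ranges in the excerpt: A = 312.8 Ma → Carboniferous (358.9–298.9); B = 407 Ma → Devonian (419.2–358.9); C = 245.6 Ma → Triassic (251.902–201.4); D = 33.3 Ma → Paleogene (66–23.03).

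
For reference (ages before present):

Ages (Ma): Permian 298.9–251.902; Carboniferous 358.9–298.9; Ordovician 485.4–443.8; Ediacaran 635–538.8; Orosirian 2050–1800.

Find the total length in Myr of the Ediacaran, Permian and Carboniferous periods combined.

203.198 million years

Duration is start − end for each: (635 − 538.8) + (298.9 − 251.902) + (358.9 − 298.9).
That is 96.2 + 46.998 + 60, which totals 203.198 million years.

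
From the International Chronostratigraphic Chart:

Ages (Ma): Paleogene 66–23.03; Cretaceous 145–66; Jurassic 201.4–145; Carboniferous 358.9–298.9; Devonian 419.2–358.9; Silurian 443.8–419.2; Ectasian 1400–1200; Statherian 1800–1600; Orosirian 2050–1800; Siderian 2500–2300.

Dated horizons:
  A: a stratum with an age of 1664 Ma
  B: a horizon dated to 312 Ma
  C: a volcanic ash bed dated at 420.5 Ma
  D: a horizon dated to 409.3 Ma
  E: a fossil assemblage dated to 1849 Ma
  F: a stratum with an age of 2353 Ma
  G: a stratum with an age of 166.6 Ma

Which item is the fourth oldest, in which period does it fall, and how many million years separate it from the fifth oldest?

Larger Ma means older, so oldest first: F 2353 > E 1849 > A 1664 > C 420.5 > D 409.3 > B 312 > G 166.6.
Counting 4 along gives C (420.5 Ma); the excerpt puts that inside the Silurian, 443.8–419.2 Ma.
Next in line is D (409.3 Ma), and 420.5 − 409.3 = 11.2 Myr.

C, in the Silurian; 11.2 million years to D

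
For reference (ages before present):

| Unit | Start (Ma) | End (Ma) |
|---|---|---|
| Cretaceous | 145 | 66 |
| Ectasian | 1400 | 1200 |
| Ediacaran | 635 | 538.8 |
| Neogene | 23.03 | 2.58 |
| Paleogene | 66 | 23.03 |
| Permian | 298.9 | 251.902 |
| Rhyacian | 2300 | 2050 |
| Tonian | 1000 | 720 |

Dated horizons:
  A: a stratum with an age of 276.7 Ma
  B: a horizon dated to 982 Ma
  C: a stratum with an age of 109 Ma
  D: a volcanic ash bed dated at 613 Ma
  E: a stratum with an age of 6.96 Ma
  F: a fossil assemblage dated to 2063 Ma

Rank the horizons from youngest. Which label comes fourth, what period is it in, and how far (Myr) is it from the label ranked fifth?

Smaller Ma means younger, so youngest first: E 6.96 < C 109 < A 276.7 < D 613 < B 982 < F 2063.
Counting 4 along gives D (613 Ma); the excerpt puts that inside the Ediacaran, 635–538.8 Ma.
Next in line is B (982 Ma), and 982 − 613 = 369 Myr.

D, in the Ediacaran; 369 million years to B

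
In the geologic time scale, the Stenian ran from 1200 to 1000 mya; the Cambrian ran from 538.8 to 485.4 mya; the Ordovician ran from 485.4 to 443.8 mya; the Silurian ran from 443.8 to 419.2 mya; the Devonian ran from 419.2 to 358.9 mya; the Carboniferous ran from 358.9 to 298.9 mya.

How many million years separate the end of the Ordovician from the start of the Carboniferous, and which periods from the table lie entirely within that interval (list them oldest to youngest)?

84.9 million years; Silurian, Devonian

End of Ordovician = 443.8 Ma; start of Carboniferous = 358.9 Ma.
Gap = 443.8 − 358.9 = 84.9 Myr.
Periods wholly inside 443.8–358.9 Ma: Silurian (443.8–419.2), Devonian (419.2–358.9).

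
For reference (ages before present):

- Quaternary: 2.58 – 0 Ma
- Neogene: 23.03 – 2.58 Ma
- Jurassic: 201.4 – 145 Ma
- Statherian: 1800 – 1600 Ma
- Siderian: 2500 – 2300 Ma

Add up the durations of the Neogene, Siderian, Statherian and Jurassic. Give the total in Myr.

Each duration: Neogene = 20.45; Siderian = 200; Statherian = 200; Jurassic = 56.4.
Sum: 20.45 + 200 + 200 + 56.4 = 476.85 Myr.

476.85 million years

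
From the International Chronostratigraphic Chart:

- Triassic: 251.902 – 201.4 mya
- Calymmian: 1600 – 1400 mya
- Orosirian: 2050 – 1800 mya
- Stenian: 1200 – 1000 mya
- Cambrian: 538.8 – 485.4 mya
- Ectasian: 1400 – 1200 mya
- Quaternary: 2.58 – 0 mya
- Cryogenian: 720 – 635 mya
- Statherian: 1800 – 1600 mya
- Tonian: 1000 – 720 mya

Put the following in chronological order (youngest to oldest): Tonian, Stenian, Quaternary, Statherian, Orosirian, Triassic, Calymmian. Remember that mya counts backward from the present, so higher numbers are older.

Quaternary, Triassic, Tonian, Stenian, Calymmian, Statherian, Orosirian

The oldest of these is Orosirian (starts 2050 Ma) and the youngest is Quaternary (ends 0 Ma).
In between, by decreasing start age: Statherian (1800), Calymmian (1600), Stenian (1200), Tonian (1000), Triassic (251.902).
Listing youngest first means reversing that sequence.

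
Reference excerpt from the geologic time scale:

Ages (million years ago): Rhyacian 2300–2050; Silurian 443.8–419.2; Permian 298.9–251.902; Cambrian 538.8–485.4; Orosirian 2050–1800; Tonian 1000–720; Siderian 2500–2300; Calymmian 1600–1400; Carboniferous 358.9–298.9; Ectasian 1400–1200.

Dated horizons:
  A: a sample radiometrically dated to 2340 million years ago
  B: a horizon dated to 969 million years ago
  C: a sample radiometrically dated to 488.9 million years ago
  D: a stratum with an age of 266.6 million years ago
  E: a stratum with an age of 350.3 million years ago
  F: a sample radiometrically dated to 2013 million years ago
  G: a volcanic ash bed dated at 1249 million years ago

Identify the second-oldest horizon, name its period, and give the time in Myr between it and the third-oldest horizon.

F, in the Orosirian; 764 million years to G

Sorted oldest-first by Ma: A (2340), F (2013), G (1249), B (969), C (488.9), E (350.3), D (266.6).
The second oldest is F at 2013 Ma, which lies in 2050–1800 Ma: the Orosirian.
The third oldest is G at 1249 Ma; separation = |2013 − 1249| = 764 Myr.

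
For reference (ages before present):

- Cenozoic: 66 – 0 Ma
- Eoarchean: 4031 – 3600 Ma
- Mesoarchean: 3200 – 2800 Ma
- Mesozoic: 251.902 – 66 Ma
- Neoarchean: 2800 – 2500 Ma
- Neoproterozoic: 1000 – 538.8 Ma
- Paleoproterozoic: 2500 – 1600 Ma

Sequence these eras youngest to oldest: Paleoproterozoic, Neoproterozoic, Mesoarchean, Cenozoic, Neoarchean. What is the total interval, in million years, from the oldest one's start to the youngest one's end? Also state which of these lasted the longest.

From the excerpt: Paleoproterozoic 2500–1600; Neoproterozoic 1000–538.8; Mesoarchean 3200–2800; Cenozoic 66–0; Neoarchean 2800–2500 (Ma).
Larger Ma is earlier, so the oldest is Mesoarchean and the youngest is Cenozoic; youngest to oldest: Cenozoic, Neoproterozoic, Paleoproterozoic, Neoarchean, Mesoarchean.
Oldest start 3200 minus youngest end 0 gives 3200 Myr overall.
Individual lengths (start − end): Cenozoic 66; Mesoarchean 400; Neoarchean 300; Paleoproterozoic 900; Neoproterozoic 461.2. The largest is Paleoproterozoic at 900 Myr.

Cenozoic → Neoproterozoic → Paleoproterozoic → Neoarchean → Mesoarchean; total span 3200 Myr; longest is Paleoproterozoic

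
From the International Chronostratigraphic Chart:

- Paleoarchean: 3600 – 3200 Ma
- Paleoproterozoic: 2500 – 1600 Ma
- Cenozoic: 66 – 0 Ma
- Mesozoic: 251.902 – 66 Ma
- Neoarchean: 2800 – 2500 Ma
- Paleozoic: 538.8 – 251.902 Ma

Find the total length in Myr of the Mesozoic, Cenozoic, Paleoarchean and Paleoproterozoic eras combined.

1551.902 million years

Duration is start − end for each: (251.902 − 66) + (66 − 0) + (3600 − 3200) + (2500 − 1600).
That is 185.902 + 66 + 400 + 900, which totals 1551.902 million years.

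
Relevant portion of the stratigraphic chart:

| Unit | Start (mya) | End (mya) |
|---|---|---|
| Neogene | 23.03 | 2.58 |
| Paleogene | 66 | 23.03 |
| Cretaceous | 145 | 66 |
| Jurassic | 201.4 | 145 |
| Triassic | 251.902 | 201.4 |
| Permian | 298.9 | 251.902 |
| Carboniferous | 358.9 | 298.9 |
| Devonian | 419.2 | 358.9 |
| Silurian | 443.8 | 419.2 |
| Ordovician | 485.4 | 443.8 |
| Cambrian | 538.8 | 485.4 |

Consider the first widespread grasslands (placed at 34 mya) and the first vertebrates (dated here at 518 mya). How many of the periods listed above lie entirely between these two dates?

518 Ma sits inside the Cambrian (538.8–485.4) and 34 Ma inside the Paleogene (66–23.03); neither of those is wholly between the two dates.
The listed periods lying completely between them are Ordovician, Silurian, Devonian, Carboniferous, Permian, Triassic, Jurassic, Cretaceous — 8 in all.

8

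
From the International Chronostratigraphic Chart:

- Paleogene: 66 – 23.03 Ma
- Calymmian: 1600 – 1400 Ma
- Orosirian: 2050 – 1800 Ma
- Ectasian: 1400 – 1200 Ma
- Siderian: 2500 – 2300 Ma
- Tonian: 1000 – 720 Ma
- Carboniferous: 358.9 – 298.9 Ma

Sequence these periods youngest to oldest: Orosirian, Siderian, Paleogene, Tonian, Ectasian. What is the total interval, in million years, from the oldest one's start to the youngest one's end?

Paleogene, Tonian, Ectasian, Orosirian, Siderian; total span 2476.97 Myr

Start ages (Ma): Siderian 2500, Orosirian 2050, Ectasian 1400, Tonian 1000, Paleogene 66.
Ordered youngest to oldest: Paleogene, Tonian, Ectasian, Orosirian, Siderian.
Span = 2500 − 23.03 = 2476.97 Myr.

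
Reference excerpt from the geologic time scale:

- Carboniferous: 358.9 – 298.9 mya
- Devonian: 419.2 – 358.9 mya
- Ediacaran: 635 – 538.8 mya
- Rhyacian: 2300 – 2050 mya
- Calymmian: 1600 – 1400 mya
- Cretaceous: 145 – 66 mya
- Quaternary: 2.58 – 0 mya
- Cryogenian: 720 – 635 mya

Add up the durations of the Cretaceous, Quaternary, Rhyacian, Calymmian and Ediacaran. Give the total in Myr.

Duration is start − end for each: (145 − 66) + (2.58 − 0) + (2300 − 2050) + (1600 − 1400) + (635 − 538.8).
That is 79 + 2.58 + 250 + 200 + 96.2, which totals 627.78 million years.

627.78 million years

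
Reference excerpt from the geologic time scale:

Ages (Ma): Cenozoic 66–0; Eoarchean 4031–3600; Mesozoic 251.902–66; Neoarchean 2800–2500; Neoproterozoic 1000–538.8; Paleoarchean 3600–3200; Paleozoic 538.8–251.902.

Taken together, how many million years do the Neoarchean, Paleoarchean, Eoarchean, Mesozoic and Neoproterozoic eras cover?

1778.102 million years

Duration is start − end for each: (2800 − 2500) + (3600 − 3200) + (4031 − 3600) + (251.902 − 66) + (1000 − 538.8).
That is 300 + 400 + 431 + 185.902 + 461.2, which totals 1778.102 million years.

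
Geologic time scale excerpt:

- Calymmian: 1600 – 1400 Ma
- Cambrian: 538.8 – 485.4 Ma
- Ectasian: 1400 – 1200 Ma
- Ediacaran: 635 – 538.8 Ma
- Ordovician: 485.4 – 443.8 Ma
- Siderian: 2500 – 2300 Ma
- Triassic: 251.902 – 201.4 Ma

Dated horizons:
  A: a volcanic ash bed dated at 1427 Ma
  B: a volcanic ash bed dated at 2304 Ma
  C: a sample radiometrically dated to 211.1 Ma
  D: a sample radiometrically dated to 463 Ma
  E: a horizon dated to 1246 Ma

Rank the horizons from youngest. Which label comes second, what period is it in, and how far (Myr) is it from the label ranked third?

Sorted youngest-first by Ma: C (211.1), D (463), E (1246), A (1427), B (2304).
The second youngest is D at 463 Ma, which lies in 485.4–443.8 Ma: the Ordovician.
The third youngest is E at 1246 Ma; separation = |463 − 1246| = 783 Myr.

D, in the Ordovician; 783 million years to E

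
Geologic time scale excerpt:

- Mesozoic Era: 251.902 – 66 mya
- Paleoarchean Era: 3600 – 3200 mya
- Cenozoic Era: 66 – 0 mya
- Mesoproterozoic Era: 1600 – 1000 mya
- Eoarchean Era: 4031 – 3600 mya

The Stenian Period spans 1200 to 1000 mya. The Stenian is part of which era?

Mesoproterozoic

The Stenian (1200–1000 Ma) lies entirely within 1600–1000 Ma, the Mesoproterozoic Era.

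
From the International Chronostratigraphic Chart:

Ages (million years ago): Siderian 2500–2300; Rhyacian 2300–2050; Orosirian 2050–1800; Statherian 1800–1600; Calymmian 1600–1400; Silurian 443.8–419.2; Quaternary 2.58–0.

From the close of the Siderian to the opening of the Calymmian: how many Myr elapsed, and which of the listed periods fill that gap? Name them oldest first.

End of Siderian = 2300 Ma; start of Calymmian = 1600 Ma.
Gap = 2300 − 1600 = 700 Myr.
Periods wholly inside 2300–1600 Ma: Rhyacian (2300–2050), Orosirian (2050–1800), Statherian (1800–1600).

700 million years; Rhyacian, Orosirian, Statherian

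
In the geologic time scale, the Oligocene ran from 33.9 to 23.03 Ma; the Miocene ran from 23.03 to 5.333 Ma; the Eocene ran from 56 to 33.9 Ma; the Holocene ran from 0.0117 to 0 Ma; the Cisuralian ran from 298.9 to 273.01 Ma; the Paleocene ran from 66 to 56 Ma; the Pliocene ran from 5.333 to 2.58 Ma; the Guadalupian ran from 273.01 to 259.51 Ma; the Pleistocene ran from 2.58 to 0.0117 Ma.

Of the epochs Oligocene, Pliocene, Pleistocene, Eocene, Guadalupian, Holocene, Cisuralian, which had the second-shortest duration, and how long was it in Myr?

Start − end for each: Oligocene 33.9 − 23.03 = 10.87; Pliocene 5.333 − 2.58 = 2.753; Pleistocene 2.58 − 0.0117 = 2.5683; Eocene 56 − 33.9 = 22.1; Guadalupian 273.01 − 259.51 = 13.5; Holocene 0.0117 − 0 = 0.0117; Cisuralian 298.9 − 273.01 = 25.89.
Ranking these from shortest: Holocene < Pleistocene < Pliocene < Oligocene < Guadalupian < Eocene < Cisuralian.
Position 2 in that ranking is Pleistocene, which lasted 2.5683 Myr.

Pleistocene, 2.5683 million years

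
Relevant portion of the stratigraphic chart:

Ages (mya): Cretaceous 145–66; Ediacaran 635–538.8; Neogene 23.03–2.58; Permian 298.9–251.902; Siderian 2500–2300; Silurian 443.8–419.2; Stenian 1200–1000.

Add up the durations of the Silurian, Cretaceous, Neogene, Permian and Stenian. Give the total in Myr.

Each duration: Silurian = 24.6; Cretaceous = 79; Neogene = 20.45; Permian = 46.998; Stenian = 200.
Sum: 24.6 + 79 + 20.45 + 46.998 + 200 = 371.048 Myr.

371.048 million years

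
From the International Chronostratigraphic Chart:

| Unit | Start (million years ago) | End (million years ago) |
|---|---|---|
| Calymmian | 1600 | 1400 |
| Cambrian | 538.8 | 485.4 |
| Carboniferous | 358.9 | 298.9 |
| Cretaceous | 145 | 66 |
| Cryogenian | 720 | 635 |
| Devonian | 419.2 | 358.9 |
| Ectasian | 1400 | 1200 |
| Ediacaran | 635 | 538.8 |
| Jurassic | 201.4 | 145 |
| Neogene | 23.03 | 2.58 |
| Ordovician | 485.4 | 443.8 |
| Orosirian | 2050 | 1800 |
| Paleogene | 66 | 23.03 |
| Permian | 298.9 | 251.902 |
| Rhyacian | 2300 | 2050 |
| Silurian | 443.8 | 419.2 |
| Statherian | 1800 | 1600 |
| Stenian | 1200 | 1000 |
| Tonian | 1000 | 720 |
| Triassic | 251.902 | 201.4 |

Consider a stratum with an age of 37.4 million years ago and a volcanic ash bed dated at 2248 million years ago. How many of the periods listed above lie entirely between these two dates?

17

2248 Ma sits inside the Rhyacian (2300–2050) and 37.4 Ma inside the Paleogene (66–23.03); neither of those is wholly between the two dates.
The listed periods lying completely between them are Orosirian, Statherian, Calymmian, Ectasian, Stenian, Tonian, Cryogenian, Ediacaran, Cambrian, Ordovician, Silurian, Devonian, Carboniferous, Permian, Triassic, Jurassic, Cretaceous — 17 in all.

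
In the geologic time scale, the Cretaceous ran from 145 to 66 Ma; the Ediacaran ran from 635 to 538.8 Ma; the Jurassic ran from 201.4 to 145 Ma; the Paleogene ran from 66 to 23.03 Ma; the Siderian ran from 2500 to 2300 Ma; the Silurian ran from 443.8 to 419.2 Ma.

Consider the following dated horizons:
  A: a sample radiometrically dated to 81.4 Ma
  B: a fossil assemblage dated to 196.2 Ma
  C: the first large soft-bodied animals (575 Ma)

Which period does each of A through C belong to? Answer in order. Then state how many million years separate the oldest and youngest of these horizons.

Match each age against the start–end ranges in the excerpt: A = 81.4 Ma → Cretaceous (145–66); B = 196.2 Ma → Jurassic (201.4–145); C = 575 Ma → Ediacaran (635–538.8).
The largest age is 575 Ma and the smallest is 81.4 Ma; their difference is 493.6 Myr.

A — Cretaceous; B — Jurassic; C — Ediacaran; span 493.6 million years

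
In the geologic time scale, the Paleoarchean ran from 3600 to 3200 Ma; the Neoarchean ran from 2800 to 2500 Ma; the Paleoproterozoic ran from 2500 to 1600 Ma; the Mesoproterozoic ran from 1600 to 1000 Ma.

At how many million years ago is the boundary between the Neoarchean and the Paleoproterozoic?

2500 Ma

The Neoarchean ends and the Paleoproterozoic begins at 2500 Ma.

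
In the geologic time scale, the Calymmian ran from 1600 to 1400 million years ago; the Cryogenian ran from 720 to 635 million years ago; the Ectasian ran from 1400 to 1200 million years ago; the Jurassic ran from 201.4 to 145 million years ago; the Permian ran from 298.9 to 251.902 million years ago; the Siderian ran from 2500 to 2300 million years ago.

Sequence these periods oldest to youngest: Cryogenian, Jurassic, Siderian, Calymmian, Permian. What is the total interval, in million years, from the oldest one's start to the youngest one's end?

Start ages (Ma): Siderian 2500, Calymmian 1600, Cryogenian 720, Permian 298.9, Jurassic 201.4.
Ordered oldest to youngest: Siderian, Calymmian, Cryogenian, Permian, Jurassic.
Span = 2500 − 145 = 2355 Myr.

Siderian → Calymmian → Cryogenian → Permian → Jurassic; total span 2355 Myr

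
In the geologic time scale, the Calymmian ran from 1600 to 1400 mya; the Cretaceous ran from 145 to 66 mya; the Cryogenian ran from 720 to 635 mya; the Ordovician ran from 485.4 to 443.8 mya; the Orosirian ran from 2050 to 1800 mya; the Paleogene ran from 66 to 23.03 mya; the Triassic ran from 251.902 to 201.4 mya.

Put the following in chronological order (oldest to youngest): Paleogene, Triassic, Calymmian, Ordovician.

Calymmian, Ordovician, Triassic, Paleogene

Read off each span (Ma): Paleogene 66–23.03; Triassic 251.902–201.4; Calymmian 1600–1400; Ordovician 485.4–443.8.
Larger Ma is older, so oldest→youngest is Calymmian, Ordovician, Triassic, Paleogene.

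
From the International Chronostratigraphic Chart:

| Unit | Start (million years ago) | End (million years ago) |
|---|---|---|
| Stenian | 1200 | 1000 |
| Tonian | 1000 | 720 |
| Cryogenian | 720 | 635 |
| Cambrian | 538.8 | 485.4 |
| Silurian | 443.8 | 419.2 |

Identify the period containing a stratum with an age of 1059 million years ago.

Stenian

1059 Ma lies between 1200 and 1000 Ma, so it falls in the Stenian.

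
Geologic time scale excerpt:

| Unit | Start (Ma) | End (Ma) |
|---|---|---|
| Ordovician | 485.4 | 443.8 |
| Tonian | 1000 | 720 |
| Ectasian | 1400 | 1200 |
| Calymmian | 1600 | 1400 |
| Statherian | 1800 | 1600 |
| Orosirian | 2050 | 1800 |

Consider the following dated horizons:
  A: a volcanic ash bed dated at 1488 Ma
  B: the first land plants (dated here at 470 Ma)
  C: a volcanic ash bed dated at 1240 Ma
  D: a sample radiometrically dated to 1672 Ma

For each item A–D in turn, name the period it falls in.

A — Calymmian; B — Ordovician; C — Ectasian; D — Statherian

Match each age against the start–end ranges in the excerpt: A = 1488 Ma → Calymmian (1600–1400); B = 470 Ma → Ordovician (485.4–443.8); C = 1240 Ma → Ectasian (1400–1200); D = 1672 Ma → Statherian (1800–1600).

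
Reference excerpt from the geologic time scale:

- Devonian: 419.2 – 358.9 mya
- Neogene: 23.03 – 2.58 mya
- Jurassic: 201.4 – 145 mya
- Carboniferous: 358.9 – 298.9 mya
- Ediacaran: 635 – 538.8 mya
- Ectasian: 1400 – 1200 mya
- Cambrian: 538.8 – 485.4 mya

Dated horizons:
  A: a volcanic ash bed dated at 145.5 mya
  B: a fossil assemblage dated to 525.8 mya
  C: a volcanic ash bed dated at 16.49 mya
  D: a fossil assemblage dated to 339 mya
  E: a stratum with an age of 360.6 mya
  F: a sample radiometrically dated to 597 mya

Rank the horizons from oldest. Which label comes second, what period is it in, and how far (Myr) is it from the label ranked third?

Sorted oldest-first by Ma: F (597), B (525.8), E (360.6), D (339), A (145.5), C (16.49).
The second oldest is B at 525.8 Ma, which lies in 538.8–485.4 Ma: the Cambrian.
The third oldest is E at 360.6 Ma; separation = |525.8 − 360.6| = 165.2 Myr.

B, in the Cambrian; 165.2 million years to E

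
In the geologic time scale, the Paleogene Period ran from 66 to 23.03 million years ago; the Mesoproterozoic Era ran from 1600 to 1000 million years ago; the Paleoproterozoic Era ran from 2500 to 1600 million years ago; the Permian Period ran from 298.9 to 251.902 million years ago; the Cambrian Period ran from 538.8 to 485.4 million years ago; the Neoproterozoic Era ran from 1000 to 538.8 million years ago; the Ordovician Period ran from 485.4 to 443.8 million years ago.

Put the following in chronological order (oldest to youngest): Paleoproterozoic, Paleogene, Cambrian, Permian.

Read off each span (Ma): Paleoproterozoic 2500–1600; Paleogene 66–23.03; Cambrian 538.8–485.4; Permian 298.9–251.902.
Larger Ma is older, so oldest→youngest is Paleoproterozoic, Cambrian, Permian, Paleogene.

Paleoproterozoic → Cambrian → Permian → Paleogene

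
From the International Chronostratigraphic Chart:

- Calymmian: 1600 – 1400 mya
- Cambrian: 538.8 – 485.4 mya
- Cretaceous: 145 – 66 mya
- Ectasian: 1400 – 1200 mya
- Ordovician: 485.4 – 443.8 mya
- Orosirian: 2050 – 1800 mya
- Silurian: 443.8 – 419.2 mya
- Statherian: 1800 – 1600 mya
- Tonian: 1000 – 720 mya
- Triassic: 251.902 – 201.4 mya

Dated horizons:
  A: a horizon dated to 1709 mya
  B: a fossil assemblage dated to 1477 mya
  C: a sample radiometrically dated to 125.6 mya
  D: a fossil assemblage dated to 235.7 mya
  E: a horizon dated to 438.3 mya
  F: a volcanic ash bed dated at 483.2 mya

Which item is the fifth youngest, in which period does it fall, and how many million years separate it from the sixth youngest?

B, in the Calymmian; 232 million years to A

Smaller Ma means younger, so youngest first: C 125.6 < D 235.7 < E 438.3 < F 483.2 < B 1477 < A 1709.
Counting 5 along gives B (1477 Ma); the excerpt puts that inside the Calymmian, 1600–1400 Ma.
Next in line is A (1709 Ma), and 1709 − 1477 = 232 Myr.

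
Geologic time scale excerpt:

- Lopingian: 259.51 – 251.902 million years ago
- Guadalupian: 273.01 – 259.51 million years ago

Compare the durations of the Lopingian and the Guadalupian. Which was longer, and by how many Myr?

Lopingian: 259.51 − 251.902 = 7.608 Myr.
Guadalupian: 273.01 − 259.51 = 13.5 Myr.
Difference: 13.5 − 7.608 = 5.892 Myr, so the Guadalupian was longer.

Guadalupian, by 5.892 million years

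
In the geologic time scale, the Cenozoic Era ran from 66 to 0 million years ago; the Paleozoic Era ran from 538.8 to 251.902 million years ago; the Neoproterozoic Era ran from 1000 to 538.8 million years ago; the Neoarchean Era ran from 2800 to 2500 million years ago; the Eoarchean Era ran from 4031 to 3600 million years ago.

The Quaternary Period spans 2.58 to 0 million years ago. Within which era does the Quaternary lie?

The Quaternary (2.58–0 Ma) lies entirely within 66–0 Ma, the Cenozoic Era.

Cenozoic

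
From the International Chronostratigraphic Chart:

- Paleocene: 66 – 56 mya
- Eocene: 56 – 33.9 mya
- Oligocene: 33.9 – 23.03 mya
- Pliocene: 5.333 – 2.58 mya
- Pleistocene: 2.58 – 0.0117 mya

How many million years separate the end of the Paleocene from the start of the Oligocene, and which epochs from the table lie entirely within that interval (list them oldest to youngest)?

22.1 million years; Eocene

End of Paleocene = 56 Ma; start of Oligocene = 33.9 Ma.
Gap = 56 − 33.9 = 22.1 Myr.
Epochs wholly inside 56–33.9 Ma: Eocene (56–33.9).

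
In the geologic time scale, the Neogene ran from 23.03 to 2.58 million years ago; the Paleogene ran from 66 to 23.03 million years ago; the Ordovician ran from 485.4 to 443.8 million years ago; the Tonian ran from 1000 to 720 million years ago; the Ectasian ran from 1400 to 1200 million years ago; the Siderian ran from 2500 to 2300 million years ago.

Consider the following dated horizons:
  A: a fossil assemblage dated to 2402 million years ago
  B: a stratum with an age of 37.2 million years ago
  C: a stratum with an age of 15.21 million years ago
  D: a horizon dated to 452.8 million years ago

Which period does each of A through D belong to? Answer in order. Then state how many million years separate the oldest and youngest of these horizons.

A — Siderian; B — Paleogene; C — Neogene; D — Ordovician; span 2386.79 million years

A: 2402 Ma lies in 2500–2300 Ma, so Siderian.
B: 37.2 Ma lies in 66–23.03 Ma, so Paleogene.
C: 15.21 Ma lies in 23.03–2.58 Ma, so Neogene.
D: 452.8 Ma lies in 485.4–443.8 Ma, so Ordovician.
Oldest = 2402 Ma, youngest = 15.21 Ma → span 2386.79 Myr.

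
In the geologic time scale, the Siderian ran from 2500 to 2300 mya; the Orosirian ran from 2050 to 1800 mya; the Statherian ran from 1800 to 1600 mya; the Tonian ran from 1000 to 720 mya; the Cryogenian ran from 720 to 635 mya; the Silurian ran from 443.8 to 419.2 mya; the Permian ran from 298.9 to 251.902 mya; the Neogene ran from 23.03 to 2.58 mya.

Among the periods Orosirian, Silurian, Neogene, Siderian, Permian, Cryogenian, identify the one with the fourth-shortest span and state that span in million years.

Start − end for each: Orosirian 2050 − 1800 = 250; Silurian 443.8 − 419.2 = 24.6; Neogene 23.03 − 2.58 = 20.45; Siderian 2500 − 2300 = 200; Permian 298.9 − 251.902 = 46.998; Cryogenian 720 − 635 = 85.
Ranking these from shortest: Neogene < Silurian < Permian < Cryogenian < Siderian < Orosirian.
Position 4 in that ranking is Cryogenian, which lasted 85 Myr.

Cryogenian, 85 million years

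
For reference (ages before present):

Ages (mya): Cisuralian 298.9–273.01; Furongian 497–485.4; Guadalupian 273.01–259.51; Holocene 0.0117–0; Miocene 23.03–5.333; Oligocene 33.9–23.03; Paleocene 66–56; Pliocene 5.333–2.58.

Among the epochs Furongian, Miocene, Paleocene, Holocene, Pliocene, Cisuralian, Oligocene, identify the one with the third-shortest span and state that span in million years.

Start − end for each: Furongian 497 − 485.4 = 11.6; Miocene 23.03 − 5.333 = 17.697; Paleocene 66 − 56 = 10; Holocene 0.0117 − 0 = 0.0117; Pliocene 5.333 − 2.58 = 2.753; Cisuralian 298.9 − 273.01 = 25.89; Oligocene 33.9 − 23.03 = 10.87.
Ranking these from shortest: Holocene < Pliocene < Paleocene < Oligocene < Furongian < Miocene < Cisuralian.
Position 3 in that ranking is Paleocene, which lasted 10 Myr.

Paleocene, 10 million years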